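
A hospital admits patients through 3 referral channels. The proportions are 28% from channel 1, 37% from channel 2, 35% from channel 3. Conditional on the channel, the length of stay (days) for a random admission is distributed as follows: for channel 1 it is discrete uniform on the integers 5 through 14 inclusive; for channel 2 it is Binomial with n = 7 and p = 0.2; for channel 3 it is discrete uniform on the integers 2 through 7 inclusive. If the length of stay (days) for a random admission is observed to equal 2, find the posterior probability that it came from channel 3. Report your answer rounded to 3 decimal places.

Likelihoods P(X=2 | ·): 1: 0; 2: 0.275251; 3: 0.166667.
Posterior ∝ prior × likelihood. Numerator for 3: 0.35·0.166667 = 0.0583333.
Normalizing constant: 0.28·0 + 0.37·0.275251 + 0.35·0.166667 = 0.160176.
P(3 | observation) = 0.0583333 / 0.160176 = 0.364182.

0.364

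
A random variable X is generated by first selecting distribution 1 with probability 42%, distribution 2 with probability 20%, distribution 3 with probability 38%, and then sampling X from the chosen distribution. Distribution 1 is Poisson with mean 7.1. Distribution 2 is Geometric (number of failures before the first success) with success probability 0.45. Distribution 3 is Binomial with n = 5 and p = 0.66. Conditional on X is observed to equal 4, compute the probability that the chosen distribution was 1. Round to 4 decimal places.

0.2191

Likelihoods P(X=4 | ·): 1: 0.0873638; 2: 0.0411778; 3: 0.322571.
Posterior ∝ prior × likelihood. Numerator for 1: 0.42·0.0873638 = 0.0366928.
Normalizing constant: 0.42·0.0873638 + 0.2·0.0411778 + 0.38·0.322571 = 0.167505.
P(1 | observation) = 0.0366928 / 0.167505 = 0.219055.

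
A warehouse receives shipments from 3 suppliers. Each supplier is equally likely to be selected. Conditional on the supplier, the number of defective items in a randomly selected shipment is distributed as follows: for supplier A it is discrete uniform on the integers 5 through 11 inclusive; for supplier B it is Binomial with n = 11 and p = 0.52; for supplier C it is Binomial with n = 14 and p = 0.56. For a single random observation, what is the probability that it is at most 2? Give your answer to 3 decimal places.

0.009

Conditional on each supplier, P(X ≤ 2): A: 0; B: 0.0241413; C: 0.00169445.
By total probability, P(X ≤ 2) = 0.333333·0 + 0.333333·0.0241413 + 0.333333·0.00169445 = 0.00861192.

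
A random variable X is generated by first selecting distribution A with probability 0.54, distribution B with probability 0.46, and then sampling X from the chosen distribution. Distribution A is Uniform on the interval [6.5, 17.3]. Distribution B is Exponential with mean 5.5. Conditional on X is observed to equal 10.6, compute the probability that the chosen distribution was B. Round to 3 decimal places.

0.196

Likelihoods f(10.6 | ·): A: 0.0925926; B: 0.0264627.
Posterior ∝ prior × likelihood. Numerator for B: 0.46·0.0264627 = 0.0121728.
Normalizing constant: 0.54·0.0925926 + 0.46·0.0264627 = 0.0621728.
P(B | observation) = 0.0121728 / 0.0621728 = 0.19579.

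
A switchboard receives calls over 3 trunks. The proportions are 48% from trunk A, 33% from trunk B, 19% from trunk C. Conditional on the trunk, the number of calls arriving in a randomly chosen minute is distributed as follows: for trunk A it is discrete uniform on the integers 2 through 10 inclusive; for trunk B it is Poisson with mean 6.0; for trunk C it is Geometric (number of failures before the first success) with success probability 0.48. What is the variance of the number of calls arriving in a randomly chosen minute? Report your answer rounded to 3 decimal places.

9.329

Per component, A: μ=6, E[X²]=42.6667; B: μ=6, E[X²]=42; C: μ=1.08333, E[X²]=3.43056.
E[X] = 0.48·6 + 0.33·6 + 0.19·1.08333 = 5.06583.
E[X²] = 0.48·42.6667 + 0.33·42 + 0.19·3.43056 = 34.9918.
Var(X) = E[X²] − (E[X])² = 34.9918 − 25.6627 = 9.32914.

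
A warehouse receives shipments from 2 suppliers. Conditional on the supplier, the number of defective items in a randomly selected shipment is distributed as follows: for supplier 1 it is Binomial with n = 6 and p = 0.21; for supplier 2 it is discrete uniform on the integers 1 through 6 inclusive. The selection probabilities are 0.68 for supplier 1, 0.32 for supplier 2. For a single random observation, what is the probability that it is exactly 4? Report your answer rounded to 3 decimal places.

0.066

Conditional on each supplier, P(X = 4): 1: 0.0182063; 2: 0.166667.
By total probability, P(X = 4) = 0.68·0.0182063 + 0.32·0.166667 = 0.0657136.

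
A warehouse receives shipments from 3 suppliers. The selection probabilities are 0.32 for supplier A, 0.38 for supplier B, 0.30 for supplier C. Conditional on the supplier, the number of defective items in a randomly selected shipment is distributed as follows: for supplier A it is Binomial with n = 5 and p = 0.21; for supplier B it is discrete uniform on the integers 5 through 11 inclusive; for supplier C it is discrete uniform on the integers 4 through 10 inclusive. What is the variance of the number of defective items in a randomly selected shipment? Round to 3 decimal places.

Per component, A: μ=1.05, E[X²]=1.932; B: μ=8, E[X²]=68; C: μ=7, E[X²]=53.
E[X] = 0.32·1.05 + 0.38·8 + 0.3·7 = 5.476.
E[X²] = 0.32·1.932 + 0.38·68 + 0.3·53 = 42.3582.
Var(X) = E[X²] − (E[X])² = 42.3582 − 29.9866 = 12.3717.

12.372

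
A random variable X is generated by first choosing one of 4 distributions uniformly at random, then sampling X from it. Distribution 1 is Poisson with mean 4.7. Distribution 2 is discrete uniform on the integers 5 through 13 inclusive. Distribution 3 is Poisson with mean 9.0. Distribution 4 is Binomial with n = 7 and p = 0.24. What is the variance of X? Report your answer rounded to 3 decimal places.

Per component, 1: μ=4.7, E[X²]=26.79; 2: μ=9, E[X²]=87.6667; 3: μ=9, E[X²]=90; 4: μ=1.68, E[X²]=4.0992.
E[X] = 0.25·4.7 + 0.25·9 + 0.25·9 + 0.25·1.68 = 6.095.
E[X²] = 0.25·26.79 + 0.25·87.6667 + 0.25·90 + 0.25·4.0992 = 52.139.
Var(X) = E[X²] − (E[X])² = 52.139 − 37.149 = 14.9899.

14.990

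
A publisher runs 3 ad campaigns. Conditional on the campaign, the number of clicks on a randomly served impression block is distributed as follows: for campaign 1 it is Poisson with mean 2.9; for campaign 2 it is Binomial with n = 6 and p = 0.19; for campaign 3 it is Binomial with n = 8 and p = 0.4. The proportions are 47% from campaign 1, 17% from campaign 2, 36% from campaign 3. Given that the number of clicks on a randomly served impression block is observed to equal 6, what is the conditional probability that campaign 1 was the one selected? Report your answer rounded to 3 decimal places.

Likelihoods P(X=6 | ·): 1: 0.0454571; 2: 4.70459e-05; 3: 0.0412877.
Posterior ∝ prior × likelihood. Numerator for 1: 0.47·0.0454571 = 0.0213648.
Normalizing constant: 0.47·0.0454571 + 0.17·4.70459e-05 + 0.36·0.0412877 = 0.0362364.
P(1 | observation) = 0.0213648 / 0.0362364 = 0.589596.

0.590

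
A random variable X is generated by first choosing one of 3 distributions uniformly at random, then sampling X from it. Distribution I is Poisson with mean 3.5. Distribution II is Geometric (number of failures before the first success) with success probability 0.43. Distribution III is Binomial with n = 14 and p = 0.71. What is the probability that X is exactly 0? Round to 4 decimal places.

0.1534

Conditional on each component, P(X = 0): I: 0.0301974; II: 0.43; III: 2.97558e-08.
By total probability, P(X = 0) = 0.333333·0.0301974 + 0.333333·0.43 + 0.333333·2.97558e-08 = 0.153399.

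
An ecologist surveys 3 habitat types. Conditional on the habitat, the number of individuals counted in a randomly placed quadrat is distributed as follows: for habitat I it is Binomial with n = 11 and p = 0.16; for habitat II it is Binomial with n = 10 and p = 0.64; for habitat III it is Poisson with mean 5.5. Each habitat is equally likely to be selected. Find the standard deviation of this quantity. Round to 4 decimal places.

Per component, I: μ=1.76, E[X²]=4.576; II: μ=6.4, E[X²]=43.264; III: μ=5.5, E[X²]=35.75.
E[X] = 0.333333·1.76 + 0.333333·6.4 + 0.333333·5.5 = 4.55333.
E[X²] = 0.333333·4.576 + 0.333333·43.264 + 0.333333·35.75 = 27.8633.
Var(X) = E[X²] − (E[X])² = 27.8633 − 20.7328 = 7.13049.
SD(X) = √7.13049 = 2.6703.

2.6703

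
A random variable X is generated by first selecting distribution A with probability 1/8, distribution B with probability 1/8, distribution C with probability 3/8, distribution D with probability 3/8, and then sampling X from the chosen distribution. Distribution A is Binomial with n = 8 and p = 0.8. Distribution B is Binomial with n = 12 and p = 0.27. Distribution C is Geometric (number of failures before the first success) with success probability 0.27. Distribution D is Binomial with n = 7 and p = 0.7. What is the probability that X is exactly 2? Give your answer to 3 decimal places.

Conditional on each component, P(X = 2): A: 0.00114688; B: 0.206776; C: 0.143883; D: 0.0250047.
By total probability, P(X = 2) = 0.125·0.00114688 + 0.125·0.206776 + 0.375·0.143883 + 0.375·0.0250047 = 0.0893232.

0.089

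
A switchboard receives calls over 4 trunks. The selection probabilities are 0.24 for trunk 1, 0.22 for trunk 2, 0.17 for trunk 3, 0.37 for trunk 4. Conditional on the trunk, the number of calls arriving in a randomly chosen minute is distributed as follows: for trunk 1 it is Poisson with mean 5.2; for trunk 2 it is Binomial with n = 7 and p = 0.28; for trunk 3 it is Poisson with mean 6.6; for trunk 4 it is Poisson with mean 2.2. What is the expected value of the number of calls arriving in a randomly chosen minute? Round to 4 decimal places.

Component means — 1: 5.2; 2: 1.96; 3: 6.6; 4: 2.2.
E[X] = 0.24·5.2 + 0.22·1.96 + 0.17·6.6 + 0.37·2.2 = 3.6152.

3.6152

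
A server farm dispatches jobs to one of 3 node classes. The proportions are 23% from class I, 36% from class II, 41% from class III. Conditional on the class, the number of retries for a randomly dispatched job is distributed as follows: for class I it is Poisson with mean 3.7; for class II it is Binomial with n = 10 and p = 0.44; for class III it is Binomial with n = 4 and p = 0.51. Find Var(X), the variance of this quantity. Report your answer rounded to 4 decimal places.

3.2704

Per component, I: μ=3.7, E[X²]=17.39; II: μ=4.4, E[X²]=21.824; III: μ=2.04, E[X²]=5.1612.
E[X] = 0.23·3.7 + 0.36·4.4 + 0.41·2.04 = 3.2714.
E[X²] = 0.23·17.39 + 0.36·21.824 + 0.41·5.1612 = 13.9724.
Var(X) = E[X²] − (E[X])² = 13.9724 − 10.7021 = 3.27037.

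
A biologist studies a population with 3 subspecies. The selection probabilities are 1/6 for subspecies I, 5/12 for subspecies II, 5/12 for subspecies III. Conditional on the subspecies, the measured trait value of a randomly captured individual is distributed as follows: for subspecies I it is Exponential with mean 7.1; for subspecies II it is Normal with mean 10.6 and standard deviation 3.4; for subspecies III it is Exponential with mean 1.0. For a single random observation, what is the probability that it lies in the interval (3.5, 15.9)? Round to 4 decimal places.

0.4808

Conditional on each subspecies, P(3.5 < X < 15.9): I: 0.504299; II: 0.922093; III: 0.0301973.
By total probability, P(3.5 < X < 15.9) = 0.166667·0.504299 + 0.416667·0.922093 + 0.416667·0.0301973 = 0.480837.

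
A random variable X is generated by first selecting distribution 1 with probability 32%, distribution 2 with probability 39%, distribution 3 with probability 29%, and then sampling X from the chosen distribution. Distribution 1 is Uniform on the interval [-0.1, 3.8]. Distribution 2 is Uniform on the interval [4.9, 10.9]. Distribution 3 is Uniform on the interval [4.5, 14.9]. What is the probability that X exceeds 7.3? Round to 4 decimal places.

Conditional on each component, P(X > 7.3): 1: 0; 2: 0.6; 3: 0.730769.
By total probability, P(X > 7.3) = 0.32·0 + 0.39·0.6 + 0.29·0.730769 = 0.445923.

0.4459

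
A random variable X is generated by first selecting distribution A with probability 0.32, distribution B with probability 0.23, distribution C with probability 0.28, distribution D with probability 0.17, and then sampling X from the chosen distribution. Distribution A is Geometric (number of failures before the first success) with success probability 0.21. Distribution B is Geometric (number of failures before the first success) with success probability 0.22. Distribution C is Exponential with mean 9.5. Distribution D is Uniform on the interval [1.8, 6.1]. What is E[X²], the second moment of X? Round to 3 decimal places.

70.313

For each component E[X²] = Var + (mean)², giving A: 32.0658; B: 28.686; C: 180.5; D: 17.1433.
Overall E[X²] = 0.32·32.0658 + 0.23·28.686 + 0.28·180.5 + 0.17·17.1433 = 70.3132.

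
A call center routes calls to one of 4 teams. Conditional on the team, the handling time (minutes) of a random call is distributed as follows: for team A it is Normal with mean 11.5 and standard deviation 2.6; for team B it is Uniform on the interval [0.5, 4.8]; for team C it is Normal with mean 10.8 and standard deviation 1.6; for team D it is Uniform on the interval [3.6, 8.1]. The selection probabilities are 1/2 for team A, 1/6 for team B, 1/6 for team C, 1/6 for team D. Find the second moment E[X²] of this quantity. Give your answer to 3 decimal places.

96.784

For each component E[X²] = Var + (mean)², giving A: 139.01; B: 8.56333; C: 119.2; D: 35.91.
Overall E[X²] = 0.5·139.01 + 0.166667·8.56333 + 0.166667·119.2 + 0.166667·35.91 = 96.7839.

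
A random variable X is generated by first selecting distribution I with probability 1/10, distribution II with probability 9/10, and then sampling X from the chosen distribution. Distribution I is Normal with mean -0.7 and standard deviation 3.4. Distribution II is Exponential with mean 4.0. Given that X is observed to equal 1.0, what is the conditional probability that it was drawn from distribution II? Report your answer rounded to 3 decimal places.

0.944

Likelihoods f(1.0 | ·): I: 0.103549; II: 0.1947.
Posterior ∝ prior × likelihood. Numerator for II: 0.9·0.1947 = 0.17523.
Normalizing constant: 0.1·0.103549 + 0.9·0.1947 = 0.185585.
P(II | observation) = 0.17523 / 0.185585 = 0.944204.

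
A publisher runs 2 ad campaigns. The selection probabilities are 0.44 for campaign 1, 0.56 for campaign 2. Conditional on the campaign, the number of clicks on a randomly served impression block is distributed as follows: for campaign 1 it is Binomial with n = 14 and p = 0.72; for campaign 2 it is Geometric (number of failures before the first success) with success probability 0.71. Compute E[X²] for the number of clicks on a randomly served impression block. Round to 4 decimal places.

46.3643

For each component E[X²] = Var + (mean)², giving 1: 104.429; 2: 0.742115.
Overall E[X²] = 0.44·104.429 + 0.56·0.742115 = 46.3643.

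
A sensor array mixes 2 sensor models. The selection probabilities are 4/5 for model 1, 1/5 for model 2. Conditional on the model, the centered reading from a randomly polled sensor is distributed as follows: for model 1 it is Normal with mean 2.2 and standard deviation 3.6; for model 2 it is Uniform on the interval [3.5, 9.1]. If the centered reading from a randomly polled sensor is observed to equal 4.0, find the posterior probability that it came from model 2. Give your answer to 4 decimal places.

0.3134

Likelihoods f(4.0 | ·): 1: 0.0977959; 2: 0.178571.
Posterior ∝ prior × likelihood. Numerator for 2: 0.2·0.178571 = 0.0357143.
Normalizing constant: 0.8·0.0977959 + 0.2·0.178571 = 0.113951.
P(2 | observation) = 0.0357143 / 0.113951 = 0.313418.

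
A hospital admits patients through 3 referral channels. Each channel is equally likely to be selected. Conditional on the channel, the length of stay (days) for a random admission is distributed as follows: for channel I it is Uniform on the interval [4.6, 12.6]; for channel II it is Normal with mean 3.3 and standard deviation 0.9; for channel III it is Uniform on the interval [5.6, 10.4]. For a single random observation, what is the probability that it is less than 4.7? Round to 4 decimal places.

0.3175

Conditional on each channel, P(X < 4.7): I: 0.0125; II: 0.940093; III: 0.
By total probability, P(X < 4.7) = 0.333333·0.0125 + 0.333333·0.940093 + 0.333333·0 = 0.317531.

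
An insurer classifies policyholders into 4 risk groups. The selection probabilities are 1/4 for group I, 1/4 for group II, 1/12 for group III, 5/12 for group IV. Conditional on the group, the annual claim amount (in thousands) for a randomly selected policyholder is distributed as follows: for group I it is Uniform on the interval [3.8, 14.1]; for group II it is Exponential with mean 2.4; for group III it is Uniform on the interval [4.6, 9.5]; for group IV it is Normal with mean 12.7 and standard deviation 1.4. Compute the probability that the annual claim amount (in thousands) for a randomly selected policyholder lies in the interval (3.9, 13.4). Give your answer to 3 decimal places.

Conditional on each group, P(3.9 < X < 13.4): I: 0.92233; II: 0.193152; III: 1; IV: 0.691462.
By total probability, P(3.9 < X < 13.4) = 0.25·0.92233 + 0.25·0.193152 + 0.0833333·1 + 0.416667·0.691462 = 0.650313.

0.650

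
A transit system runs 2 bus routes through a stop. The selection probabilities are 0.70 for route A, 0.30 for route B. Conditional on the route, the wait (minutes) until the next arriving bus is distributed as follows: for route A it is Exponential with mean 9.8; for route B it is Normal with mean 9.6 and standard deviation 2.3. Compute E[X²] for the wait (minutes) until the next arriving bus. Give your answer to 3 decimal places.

For each component E[X²] = Var + (mean)², giving A: 192.08; B: 97.45.
Overall E[X²] = 0.7·192.08 + 0.3·97.45 = 163.691.

163.691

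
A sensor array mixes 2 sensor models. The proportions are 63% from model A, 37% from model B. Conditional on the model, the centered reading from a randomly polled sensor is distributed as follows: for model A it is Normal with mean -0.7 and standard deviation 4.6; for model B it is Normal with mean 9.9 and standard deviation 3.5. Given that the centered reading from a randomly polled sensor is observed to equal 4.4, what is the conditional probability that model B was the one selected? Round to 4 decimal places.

Likelihoods f(4.4 | ·): A: 0.0469066; B: 0.0331605.
Posterior ∝ prior × likelihood. Numerator for B: 0.37·0.0331605 = 0.0122694.
Normalizing constant: 0.63·0.0469066 + 0.37·0.0331605 = 0.0418205.
P(B | observation) = 0.0122694 / 0.0418205 = 0.293382.

0.2934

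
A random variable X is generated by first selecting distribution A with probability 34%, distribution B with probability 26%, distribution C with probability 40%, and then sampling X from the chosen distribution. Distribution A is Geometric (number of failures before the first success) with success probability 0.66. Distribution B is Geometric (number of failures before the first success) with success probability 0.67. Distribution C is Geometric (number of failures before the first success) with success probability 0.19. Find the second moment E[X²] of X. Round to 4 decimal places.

16.8547

For each component E[X²] = Var + (mean)², giving A: 1.04591; B: 0.977723; C: 40.6122.
Overall E[X²] = 0.34·1.04591 + 0.26·0.977723 + 0.4·40.6122 = 16.8547.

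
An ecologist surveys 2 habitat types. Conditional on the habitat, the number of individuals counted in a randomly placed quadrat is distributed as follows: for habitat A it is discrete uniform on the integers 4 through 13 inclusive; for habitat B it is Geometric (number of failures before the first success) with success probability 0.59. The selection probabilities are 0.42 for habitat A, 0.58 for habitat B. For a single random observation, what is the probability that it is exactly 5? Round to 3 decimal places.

Conditional on each habitat, P(X = 5): A: 0.1; B: 0.00683552.
By total probability, P(X = 5) = 0.42·0.1 + 0.58·0.00683552 = 0.0459646.

0.046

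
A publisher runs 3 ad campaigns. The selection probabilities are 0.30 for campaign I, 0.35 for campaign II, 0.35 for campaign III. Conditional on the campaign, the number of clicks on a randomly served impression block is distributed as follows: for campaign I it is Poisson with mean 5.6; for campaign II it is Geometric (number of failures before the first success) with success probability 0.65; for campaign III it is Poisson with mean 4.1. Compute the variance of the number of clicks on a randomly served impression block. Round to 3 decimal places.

7.885

Per component, I: μ=5.6, E[X²]=36.96; II: μ=0.538462, E[X²]=1.11834; III: μ=4.1, E[X²]=20.91.
E[X] = 0.3·5.6 + 0.35·0.538462 + 0.35·4.1 = 3.30346.
E[X²] = 0.3·36.96 + 0.35·1.11834 + 0.35·20.91 = 18.7979.
Var(X) = E[X²] − (E[X])² = 18.7979 − 10.9129 = 7.88506.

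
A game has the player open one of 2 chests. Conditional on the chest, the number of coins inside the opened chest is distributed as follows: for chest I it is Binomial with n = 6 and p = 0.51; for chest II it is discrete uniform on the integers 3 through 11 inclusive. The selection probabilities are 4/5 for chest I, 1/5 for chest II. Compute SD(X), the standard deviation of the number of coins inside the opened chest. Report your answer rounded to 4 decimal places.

Per component, I: μ=3.06, E[X²]=10.863; II: μ=7, E[X²]=55.6667.
E[X] = 0.8·3.06 + 0.2·7 = 3.848.
E[X²] = 0.8·10.863 + 0.2·55.6667 = 19.8237.
Var(X) = E[X²] − (E[X])² = 19.8237 − 14.8071 = 5.01663.
SD(X) = √5.01663 = 2.23978.

2.2398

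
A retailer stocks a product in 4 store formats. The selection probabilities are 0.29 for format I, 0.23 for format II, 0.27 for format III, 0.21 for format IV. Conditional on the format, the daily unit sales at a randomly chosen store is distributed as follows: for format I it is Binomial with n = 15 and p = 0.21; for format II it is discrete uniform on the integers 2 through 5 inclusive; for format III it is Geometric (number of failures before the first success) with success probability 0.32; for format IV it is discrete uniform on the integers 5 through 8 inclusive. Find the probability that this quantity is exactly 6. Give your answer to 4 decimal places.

0.0760

Conditional on each format, P(X = 6): I: 0.0514474; II: 0; III: 0.0316376; IV: 0.25.
By total probability, P(X = 6) = 0.29·0.0514474 + 0.23·0 + 0.27·0.0316376 + 0.21·0.25 = 0.0759619.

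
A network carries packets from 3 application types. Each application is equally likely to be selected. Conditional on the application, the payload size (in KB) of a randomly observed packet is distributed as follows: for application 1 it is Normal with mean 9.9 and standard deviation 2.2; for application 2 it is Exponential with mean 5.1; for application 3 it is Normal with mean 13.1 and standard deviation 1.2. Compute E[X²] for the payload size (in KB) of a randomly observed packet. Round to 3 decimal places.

For each component E[X²] = Var + (mean)², giving 1: 102.85; 2: 52.02; 3: 173.05.
Overall E[X²] = 0.333333·102.85 + 0.333333·52.02 + 0.333333·173.05 = 109.307.

109.307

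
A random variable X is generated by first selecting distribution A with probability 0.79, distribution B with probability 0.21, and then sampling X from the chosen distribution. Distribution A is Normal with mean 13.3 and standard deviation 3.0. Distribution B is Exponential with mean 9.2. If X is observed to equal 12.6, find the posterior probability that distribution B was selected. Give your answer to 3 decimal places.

Likelihoods f(12.6 | ·): A: 0.12941; B: 0.0276323.
Posterior ∝ prior × likelihood. Numerator for B: 0.21·0.0276323 = 0.00580279.
Normalizing constant: 0.79·0.12941 + 0.21·0.0276323 = 0.108036.
P(B | observation) = 0.00580279 / 0.108036 = 0.0537115.

0.054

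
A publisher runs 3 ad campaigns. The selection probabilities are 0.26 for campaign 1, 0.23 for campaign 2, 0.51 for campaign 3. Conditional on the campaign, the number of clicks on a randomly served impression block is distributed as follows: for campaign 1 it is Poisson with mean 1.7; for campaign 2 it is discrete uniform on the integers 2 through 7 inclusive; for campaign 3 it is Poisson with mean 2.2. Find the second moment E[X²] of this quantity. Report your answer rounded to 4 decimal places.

10.1121

For each component E[X²] = Var + (mean)², giving 1: 4.59; 2: 23.1667; 3: 7.04.
Overall E[X²] = 0.26·4.59 + 0.23·23.1667 + 0.51·7.04 = 10.1121.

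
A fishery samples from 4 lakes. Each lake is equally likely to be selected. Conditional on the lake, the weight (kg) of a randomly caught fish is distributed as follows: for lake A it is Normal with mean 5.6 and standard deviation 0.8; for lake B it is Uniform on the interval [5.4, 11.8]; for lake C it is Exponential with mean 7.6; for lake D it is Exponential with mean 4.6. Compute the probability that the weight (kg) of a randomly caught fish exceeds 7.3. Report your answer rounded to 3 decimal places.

Conditional on each lake, P(X > 7.3): A: 0.0167933; B: 0.703125; C: 0.382691; D: 0.204547.
By total probability, P(X > 7.3) = 0.25·0.0167933 + 0.25·0.703125 + 0.25·0.382691 + 0.25·0.204547 = 0.326789.

0.327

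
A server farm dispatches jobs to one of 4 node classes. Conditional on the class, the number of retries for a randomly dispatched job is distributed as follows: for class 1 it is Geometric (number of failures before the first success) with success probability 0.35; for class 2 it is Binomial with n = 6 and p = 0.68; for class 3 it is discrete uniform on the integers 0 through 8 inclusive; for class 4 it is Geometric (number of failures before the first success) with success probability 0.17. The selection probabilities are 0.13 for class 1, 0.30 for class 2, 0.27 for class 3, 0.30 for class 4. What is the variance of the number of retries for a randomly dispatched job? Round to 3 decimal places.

Per component, 1: μ=1.85714, E[X²]=8.7551; 2: μ=4.08, E[X²]=17.952; 3: μ=4, E[X²]=22.6667; 4: μ=4.88235, E[X²]=52.5571.
E[X] = 0.13·1.85714 + 0.3·4.08 + 0.27·4 + 0.3·4.88235 = 4.01013.
E[X²] = 0.13·8.7551 + 0.3·17.952 + 0.27·22.6667 + 0.3·52.5571 = 28.4109.
Var(X) = E[X²] − (E[X])² = 28.4109 − 16.0812 = 12.3297.

12.330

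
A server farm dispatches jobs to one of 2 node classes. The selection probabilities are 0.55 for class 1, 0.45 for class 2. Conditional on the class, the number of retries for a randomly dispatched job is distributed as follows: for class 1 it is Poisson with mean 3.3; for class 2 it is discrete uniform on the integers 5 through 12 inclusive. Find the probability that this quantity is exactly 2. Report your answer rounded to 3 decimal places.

Conditional on each class, P(X = 2): 1: 0.200829; 2: 0.
By total probability, P(X = 2) = 0.55·0.200829 + 0.45·0 = 0.110456.

0.110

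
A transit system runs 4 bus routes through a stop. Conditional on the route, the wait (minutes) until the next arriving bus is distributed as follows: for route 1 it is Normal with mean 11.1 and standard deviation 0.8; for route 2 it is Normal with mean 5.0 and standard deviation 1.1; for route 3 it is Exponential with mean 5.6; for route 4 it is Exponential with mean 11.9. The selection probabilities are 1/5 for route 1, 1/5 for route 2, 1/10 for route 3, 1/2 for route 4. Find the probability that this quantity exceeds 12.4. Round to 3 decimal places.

Conditional on each route, P(X > 12.4): 1: 0.0520813; 2: 8.64364e-12; 3: 0.109232; 4: 0.352743.
By total probability, P(X > 12.4) = 0.2·0.0520813 + 0.2·8.64364e-12 + 0.1·0.109232 + 0.5·0.352743 = 0.197711.

0.198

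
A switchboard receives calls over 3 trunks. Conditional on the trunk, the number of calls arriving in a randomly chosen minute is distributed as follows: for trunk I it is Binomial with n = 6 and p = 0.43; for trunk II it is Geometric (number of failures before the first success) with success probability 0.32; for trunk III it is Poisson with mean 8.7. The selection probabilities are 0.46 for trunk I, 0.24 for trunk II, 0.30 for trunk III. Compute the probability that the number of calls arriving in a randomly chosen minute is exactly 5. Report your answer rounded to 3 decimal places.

Conditional on each trunk, P(X = 5): I: 0.0502769; II: 0.0465259; III: 0.0691915.
By total probability, P(X = 5) = 0.46·0.0502769 + 0.24·0.0465259 + 0.3·0.0691915 = 0.055051.

0.055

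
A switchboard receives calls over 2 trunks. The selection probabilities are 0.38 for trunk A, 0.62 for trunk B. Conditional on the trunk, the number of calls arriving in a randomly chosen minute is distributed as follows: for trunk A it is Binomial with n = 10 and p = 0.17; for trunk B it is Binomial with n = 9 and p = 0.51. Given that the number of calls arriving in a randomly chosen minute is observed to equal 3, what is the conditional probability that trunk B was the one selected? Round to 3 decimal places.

0.611

Likelihoods P(X=3 | ·): A: 0.159983; B: 0.154229.
Posterior ∝ prior × likelihood. Numerator for B: 0.62·0.154229 = 0.095622.
Normalizing constant: 0.38·0.159983 + 0.62·0.154229 = 0.156416.
P(B | observation) = 0.095622 / 0.156416 = 0.611333.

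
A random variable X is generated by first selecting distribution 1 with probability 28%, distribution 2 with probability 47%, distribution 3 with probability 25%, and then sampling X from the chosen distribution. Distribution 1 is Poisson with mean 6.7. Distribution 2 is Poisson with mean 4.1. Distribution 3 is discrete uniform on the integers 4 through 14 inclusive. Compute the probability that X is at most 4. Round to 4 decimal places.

0.3657

Conditional on each component, P(X ≤ 4): 1: 0.202159; 2: 0.609308; 3: 0.0909091.
By total probability, P(X ≤ 4) = 0.28·0.202159 + 0.47·0.609308 + 0.25·0.0909091 = 0.365707.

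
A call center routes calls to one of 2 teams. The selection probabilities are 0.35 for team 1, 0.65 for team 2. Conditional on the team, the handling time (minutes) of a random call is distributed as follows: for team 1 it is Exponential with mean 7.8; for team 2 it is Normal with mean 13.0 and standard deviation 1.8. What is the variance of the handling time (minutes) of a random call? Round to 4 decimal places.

29.5516

Per component, 1: μ=7.8, E[X²]=121.68; 2: μ=13, E[X²]=172.24.
E[X] = 0.35·7.8 + 0.65·13 = 11.18.
E[X²] = 0.35·121.68 + 0.65·172.24 = 154.544.
Var(X) = E[X²] − (E[X])² = 154.544 − 124.992 = 29.5516.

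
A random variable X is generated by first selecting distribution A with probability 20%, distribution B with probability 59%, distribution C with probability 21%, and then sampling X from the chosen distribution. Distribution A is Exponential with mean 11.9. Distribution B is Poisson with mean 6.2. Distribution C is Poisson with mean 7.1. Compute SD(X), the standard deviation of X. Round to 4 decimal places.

Per component, A: μ=11.9, E[X²]=283.22; B: μ=6.2, E[X²]=44.64; C: μ=7.1, E[X²]=57.51.
E[X] = 0.2·11.9 + 0.59·6.2 + 0.21·7.1 = 7.529.
E[X²] = 0.2·283.22 + 0.59·44.64 + 0.21·57.51 = 95.0587.
Var(X) = E[X²] − (E[X])² = 95.0587 − 56.6858 = 38.3729.
SD(X) = √38.3729 = 6.19458.

6.1946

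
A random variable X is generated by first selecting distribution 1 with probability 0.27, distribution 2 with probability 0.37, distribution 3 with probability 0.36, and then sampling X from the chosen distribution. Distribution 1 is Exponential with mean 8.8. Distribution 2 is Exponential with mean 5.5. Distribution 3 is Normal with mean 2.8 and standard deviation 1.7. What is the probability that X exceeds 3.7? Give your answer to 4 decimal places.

Conditional on each component, P(X > 3.7): 1: 0.656748; 2: 0.510315; 3: 0.29826.
By total probability, P(X > 3.7) = 0.27·0.656748 + 0.37·0.510315 + 0.36·0.29826 = 0.473512.

0.4735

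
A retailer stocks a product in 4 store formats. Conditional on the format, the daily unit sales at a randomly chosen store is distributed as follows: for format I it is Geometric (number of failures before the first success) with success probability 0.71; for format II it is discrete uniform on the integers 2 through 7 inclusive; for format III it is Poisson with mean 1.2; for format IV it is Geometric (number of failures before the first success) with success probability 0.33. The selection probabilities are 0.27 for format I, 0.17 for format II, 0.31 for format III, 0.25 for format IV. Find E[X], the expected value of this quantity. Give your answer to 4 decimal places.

Component means — I: 0.408451; II: 4.5; III: 1.2; IV: 2.0303.
E[X] = 0.27·0.408451 + 0.17·4.5 + 0.31·1.2 + 0.25·2.0303 = 1.75486.

1.7549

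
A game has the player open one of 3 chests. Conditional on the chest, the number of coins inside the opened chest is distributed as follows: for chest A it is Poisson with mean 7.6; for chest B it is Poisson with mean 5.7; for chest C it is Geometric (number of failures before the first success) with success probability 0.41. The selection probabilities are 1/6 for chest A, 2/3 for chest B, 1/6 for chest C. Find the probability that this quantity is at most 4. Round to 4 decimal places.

Conditional on each chest, P(X ≤ 4): A: 0.124939; B: 0.327215; C: 0.928508.
By total probability, P(X ≤ 4) = 0.166667·0.124939 + 0.666667·0.327215 + 0.166667·0.928508 = 0.393718.

0.3937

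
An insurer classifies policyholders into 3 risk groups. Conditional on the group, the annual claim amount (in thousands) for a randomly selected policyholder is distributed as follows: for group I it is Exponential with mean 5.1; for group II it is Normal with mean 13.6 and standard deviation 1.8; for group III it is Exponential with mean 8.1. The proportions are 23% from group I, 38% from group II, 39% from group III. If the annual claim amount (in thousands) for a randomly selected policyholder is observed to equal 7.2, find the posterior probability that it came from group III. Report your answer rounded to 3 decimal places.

0.640

Likelihoods f(7.2 | ·): I: 0.0477868; II: 0.000398536; III: 0.0507546.
Posterior ∝ prior × likelihood. Numerator for III: 0.39·0.0507546 = 0.0197943.
Normalizing constant: 0.23·0.0477868 + 0.38·0.000398536 + 0.39·0.0507546 = 0.0309367.
P(III | observation) = 0.0197943 / 0.0309367 = 0.639832.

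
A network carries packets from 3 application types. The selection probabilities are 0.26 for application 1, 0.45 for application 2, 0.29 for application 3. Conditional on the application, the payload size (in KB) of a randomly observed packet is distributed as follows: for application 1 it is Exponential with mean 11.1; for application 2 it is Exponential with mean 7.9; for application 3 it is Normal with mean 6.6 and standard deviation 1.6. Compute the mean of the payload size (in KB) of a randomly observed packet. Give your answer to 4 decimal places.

Component means — 1: 11.1; 2: 7.9; 3: 6.6.
E[X] = 0.26·11.1 + 0.45·7.9 + 0.29·6.6 = 8.355.

8.3550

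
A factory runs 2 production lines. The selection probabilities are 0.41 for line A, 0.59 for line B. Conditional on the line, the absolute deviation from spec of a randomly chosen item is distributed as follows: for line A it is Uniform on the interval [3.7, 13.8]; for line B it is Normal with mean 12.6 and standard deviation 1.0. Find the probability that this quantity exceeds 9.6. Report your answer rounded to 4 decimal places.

0.7597

Conditional on each line, P(X > 9.6): A: 0.415842; B: 0.99865.
By total probability, P(X > 9.6) = 0.41·0.415842 + 0.59·0.99865 = 0.759699.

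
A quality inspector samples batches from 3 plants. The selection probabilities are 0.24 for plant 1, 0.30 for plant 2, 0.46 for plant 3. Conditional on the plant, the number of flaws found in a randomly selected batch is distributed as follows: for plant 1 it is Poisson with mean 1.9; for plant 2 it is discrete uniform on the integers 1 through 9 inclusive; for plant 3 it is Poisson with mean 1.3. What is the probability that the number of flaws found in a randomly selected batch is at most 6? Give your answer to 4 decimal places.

0.8990

Conditional on each plant, P(X ≤ 6): 1: 0.996554; 2: 0.666667; 3: 0.999596.
By total probability, P(X ≤ 6) = 0.24·0.996554 + 0.3·0.666667 + 0.46·0.999596 = 0.898987.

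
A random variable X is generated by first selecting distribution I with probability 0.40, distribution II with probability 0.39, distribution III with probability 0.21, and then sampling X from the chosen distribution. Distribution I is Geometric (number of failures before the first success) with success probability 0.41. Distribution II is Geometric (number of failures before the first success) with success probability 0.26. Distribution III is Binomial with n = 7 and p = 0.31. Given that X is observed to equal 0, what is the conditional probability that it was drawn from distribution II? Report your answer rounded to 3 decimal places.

0.361

Likelihoods P(X=0 | ·): I: 0.41; II: 0.26; III: 0.0744635.
Posterior ∝ prior × likelihood. Numerator for II: 0.39·0.26 = 0.1014.
Normalizing constant: 0.4·0.41 + 0.39·0.26 + 0.21·0.0744635 = 0.281037.
P(II | observation) = 0.1014 / 0.281037 = 0.360806.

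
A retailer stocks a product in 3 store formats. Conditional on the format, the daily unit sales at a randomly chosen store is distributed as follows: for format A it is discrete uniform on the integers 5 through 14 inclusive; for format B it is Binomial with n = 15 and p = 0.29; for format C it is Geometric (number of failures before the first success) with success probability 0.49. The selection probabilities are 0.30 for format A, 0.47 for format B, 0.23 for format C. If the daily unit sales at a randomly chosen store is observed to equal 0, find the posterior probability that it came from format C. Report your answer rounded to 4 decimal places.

0.9761

Likelihoods P(X=0 | ·): A: 0; B: 0.00587321; C: 0.49.
Posterior ∝ prior × likelihood. Numerator for C: 0.23·0.49 = 0.1127.
Normalizing constant: 0.3·0 + 0.47·0.00587321 + 0.23·0.49 = 0.11546.
P(C | observation) = 0.1127 / 0.11546 = 0.976092.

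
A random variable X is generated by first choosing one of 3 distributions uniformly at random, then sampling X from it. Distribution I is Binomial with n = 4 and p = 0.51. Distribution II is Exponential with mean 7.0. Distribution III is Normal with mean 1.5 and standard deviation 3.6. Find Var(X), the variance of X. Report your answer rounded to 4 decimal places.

Per component, I: μ=2.04, E[X²]=5.1612; II: μ=7, E[X²]=98; III: μ=1.5, E[X²]=15.21.
E[X] = 0.333333·2.04 + 0.333333·7 + 0.333333·1.5 = 3.51333.
E[X²] = 0.333333·5.1612 + 0.333333·98 + 0.333333·15.21 = 39.4571.
Var(X) = E[X²] − (E[X])² = 39.4571 − 12.3435 = 27.1136.

27.1136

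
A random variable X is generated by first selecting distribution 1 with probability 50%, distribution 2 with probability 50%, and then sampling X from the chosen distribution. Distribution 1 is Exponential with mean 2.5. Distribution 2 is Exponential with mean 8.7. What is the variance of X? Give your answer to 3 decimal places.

Per component, 1: μ=2.5, E[X²]=12.5; 2: μ=8.7, E[X²]=151.38.
E[X] = 0.5·2.5 + 0.5·8.7 = 5.6.
E[X²] = 0.5·12.5 + 0.5·151.38 = 81.94.
Var(X) = E[X²] − (E[X])² = 81.94 − 31.36 = 50.58.

50.580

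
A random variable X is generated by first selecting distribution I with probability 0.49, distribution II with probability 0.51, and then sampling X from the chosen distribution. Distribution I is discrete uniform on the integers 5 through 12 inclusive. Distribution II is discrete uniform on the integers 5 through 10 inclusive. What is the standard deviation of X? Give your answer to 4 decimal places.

2.0760

Per component, I: μ=8.5, E[X²]=77.5; II: μ=7.5, E[X²]=59.1667.
E[X] = 0.49·8.5 + 0.51·7.5 = 7.99.
E[X²] = 0.49·77.5 + 0.51·59.1667 = 68.15.
Var(X) = E[X²] − (E[X])² = 68.15 − 63.8401 = 4.3099.
SD(X) = √4.3099 = 2.07603.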